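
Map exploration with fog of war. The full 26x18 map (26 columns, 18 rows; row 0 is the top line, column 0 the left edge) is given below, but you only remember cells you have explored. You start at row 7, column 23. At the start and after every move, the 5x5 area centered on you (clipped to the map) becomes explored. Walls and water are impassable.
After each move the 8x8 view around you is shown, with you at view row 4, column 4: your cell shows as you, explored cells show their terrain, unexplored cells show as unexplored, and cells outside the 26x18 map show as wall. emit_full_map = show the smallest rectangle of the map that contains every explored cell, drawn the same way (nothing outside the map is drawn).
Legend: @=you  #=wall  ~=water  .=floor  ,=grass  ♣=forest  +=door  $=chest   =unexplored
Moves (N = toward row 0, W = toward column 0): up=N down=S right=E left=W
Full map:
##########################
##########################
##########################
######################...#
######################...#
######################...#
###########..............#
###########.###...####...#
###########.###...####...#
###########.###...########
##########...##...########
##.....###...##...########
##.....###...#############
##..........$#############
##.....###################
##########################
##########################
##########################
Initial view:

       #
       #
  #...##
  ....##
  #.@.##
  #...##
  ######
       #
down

       #
  #...##
  ....##
  #...##
  #.@.##
  ######
  ######
       #

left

        
   #...#
  .....#
  ##...#
  ##@..#
  ######
  ######
        

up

        
        
  ##...#
  .....#
  ##@..#
  ##...#
  ######
  ######

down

        
  ##...#
  .....#
  ##...#
  ##@..#
  ######
  ######
        

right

       #
 ##...##
 .....##
 ##...##
 ##.@.##
 #######
 #######
       #

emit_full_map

##...#
.....#
##...#
##.@.#
######
######

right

      ##
##...###
.....###
##...###
##..@###
########
########
      ##

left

       #
 ##...##
 .....##
 ##...##
 ##.@.##
 #######
 #######
       #

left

        
  ##...#
  .....#
  ##...#
  ##@..#
  ######
  ######
        

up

        
        
  ##...#
  .....#
  ##@..#
  ##...#
  ######
  ######

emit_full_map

##...#
.....#
##@..#
##...#
######
######


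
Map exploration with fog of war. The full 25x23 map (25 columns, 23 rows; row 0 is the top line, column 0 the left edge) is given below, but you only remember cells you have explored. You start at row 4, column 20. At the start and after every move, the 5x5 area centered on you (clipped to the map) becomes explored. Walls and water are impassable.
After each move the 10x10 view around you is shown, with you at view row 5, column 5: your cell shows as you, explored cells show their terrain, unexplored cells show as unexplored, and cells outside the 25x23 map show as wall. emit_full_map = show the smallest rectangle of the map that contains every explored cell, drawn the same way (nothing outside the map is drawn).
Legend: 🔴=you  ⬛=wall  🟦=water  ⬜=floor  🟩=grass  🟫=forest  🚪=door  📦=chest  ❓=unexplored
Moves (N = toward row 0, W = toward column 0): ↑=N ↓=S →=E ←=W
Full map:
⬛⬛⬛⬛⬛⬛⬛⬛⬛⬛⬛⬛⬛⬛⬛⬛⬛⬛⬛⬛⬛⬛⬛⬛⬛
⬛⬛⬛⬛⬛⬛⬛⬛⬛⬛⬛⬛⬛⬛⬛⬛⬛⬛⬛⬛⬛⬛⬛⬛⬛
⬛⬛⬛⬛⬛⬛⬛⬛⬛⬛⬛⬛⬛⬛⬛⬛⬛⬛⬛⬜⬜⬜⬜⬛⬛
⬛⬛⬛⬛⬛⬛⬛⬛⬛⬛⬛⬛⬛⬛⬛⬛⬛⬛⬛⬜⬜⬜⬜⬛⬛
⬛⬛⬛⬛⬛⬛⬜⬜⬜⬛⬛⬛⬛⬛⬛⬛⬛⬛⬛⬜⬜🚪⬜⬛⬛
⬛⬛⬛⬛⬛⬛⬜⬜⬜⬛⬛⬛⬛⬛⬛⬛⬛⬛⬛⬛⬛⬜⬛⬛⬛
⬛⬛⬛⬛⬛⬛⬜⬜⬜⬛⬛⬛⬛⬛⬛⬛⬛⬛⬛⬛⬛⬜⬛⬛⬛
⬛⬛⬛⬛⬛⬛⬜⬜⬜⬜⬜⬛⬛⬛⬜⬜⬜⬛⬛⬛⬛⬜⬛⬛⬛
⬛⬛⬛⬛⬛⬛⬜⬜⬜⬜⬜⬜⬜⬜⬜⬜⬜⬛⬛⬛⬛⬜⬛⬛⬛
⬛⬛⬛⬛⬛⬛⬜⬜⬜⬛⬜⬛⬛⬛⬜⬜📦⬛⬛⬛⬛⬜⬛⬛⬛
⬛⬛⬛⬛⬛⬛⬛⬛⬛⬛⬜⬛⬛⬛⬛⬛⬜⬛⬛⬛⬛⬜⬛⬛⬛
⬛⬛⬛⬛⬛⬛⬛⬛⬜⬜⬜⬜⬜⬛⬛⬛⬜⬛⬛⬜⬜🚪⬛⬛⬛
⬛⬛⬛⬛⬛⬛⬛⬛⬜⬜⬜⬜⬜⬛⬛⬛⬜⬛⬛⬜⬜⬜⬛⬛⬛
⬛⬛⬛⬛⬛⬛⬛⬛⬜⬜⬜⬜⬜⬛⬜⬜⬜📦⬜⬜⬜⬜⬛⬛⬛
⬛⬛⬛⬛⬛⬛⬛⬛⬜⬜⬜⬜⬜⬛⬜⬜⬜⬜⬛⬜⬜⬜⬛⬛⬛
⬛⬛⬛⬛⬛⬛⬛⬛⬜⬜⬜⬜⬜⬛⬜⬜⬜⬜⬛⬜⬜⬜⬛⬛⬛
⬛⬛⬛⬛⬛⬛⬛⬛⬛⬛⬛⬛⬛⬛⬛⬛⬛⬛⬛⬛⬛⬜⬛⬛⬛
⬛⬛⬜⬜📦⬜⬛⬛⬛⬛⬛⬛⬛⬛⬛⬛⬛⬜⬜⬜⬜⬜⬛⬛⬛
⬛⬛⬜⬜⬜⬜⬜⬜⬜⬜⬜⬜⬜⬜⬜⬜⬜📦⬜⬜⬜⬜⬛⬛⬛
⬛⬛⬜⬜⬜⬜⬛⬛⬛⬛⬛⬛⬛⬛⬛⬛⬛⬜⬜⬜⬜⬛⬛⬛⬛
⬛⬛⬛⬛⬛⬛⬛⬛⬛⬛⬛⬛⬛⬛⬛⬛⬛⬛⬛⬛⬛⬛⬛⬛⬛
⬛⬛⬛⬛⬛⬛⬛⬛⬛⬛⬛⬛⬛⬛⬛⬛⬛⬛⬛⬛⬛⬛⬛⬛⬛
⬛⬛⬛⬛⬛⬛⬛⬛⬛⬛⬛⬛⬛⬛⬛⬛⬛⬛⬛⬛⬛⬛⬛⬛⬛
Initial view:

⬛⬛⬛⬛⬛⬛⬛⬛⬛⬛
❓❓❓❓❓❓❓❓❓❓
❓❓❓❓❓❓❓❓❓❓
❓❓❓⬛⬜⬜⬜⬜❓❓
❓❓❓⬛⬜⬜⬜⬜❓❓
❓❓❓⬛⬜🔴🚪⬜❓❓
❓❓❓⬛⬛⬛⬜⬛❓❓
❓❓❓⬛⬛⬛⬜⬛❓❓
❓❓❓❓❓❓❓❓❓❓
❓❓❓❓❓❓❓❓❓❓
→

⬛⬛⬛⬛⬛⬛⬛⬛⬛⬛
❓❓❓❓❓❓❓❓❓⬛
❓❓❓❓❓❓❓❓❓⬛
❓❓⬛⬜⬜⬜⬜⬛❓⬛
❓❓⬛⬜⬜⬜⬜⬛❓⬛
❓❓⬛⬜⬜🔴⬜⬛❓⬛
❓❓⬛⬛⬛⬜⬛⬛❓⬛
❓❓⬛⬛⬛⬜⬛⬛❓⬛
❓❓❓❓❓❓❓❓❓⬛
❓❓❓❓❓❓❓❓❓⬛

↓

❓❓❓❓❓❓❓❓❓⬛
❓❓❓❓❓❓❓❓❓⬛
❓❓⬛⬜⬜⬜⬜⬛❓⬛
❓❓⬛⬜⬜⬜⬜⬛❓⬛
❓❓⬛⬜⬜🚪⬜⬛❓⬛
❓❓⬛⬛⬛🔴⬛⬛❓⬛
❓❓⬛⬛⬛⬜⬛⬛❓⬛
❓❓❓⬛⬛⬜⬛⬛❓⬛
❓❓❓❓❓❓❓❓❓⬛
❓❓❓❓❓❓❓❓❓⬛

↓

❓❓❓❓❓❓❓❓❓⬛
❓❓⬛⬜⬜⬜⬜⬛❓⬛
❓❓⬛⬜⬜⬜⬜⬛❓⬛
❓❓⬛⬜⬜🚪⬜⬛❓⬛
❓❓⬛⬛⬛⬜⬛⬛❓⬛
❓❓⬛⬛⬛🔴⬛⬛❓⬛
❓❓❓⬛⬛⬜⬛⬛❓⬛
❓❓❓⬛⬛⬜⬛⬛❓⬛
❓❓❓❓❓❓❓❓❓⬛
❓❓❓❓❓❓❓❓❓⬛

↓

❓❓⬛⬜⬜⬜⬜⬛❓⬛
❓❓⬛⬜⬜⬜⬜⬛❓⬛
❓❓⬛⬜⬜🚪⬜⬛❓⬛
❓❓⬛⬛⬛⬜⬛⬛❓⬛
❓❓⬛⬛⬛⬜⬛⬛❓⬛
❓❓❓⬛⬛🔴⬛⬛❓⬛
❓❓❓⬛⬛⬜⬛⬛❓⬛
❓❓❓⬛⬛⬜⬛⬛❓⬛
❓❓❓❓❓❓❓❓❓⬛
❓❓❓❓❓❓❓❓❓⬛

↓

❓❓⬛⬜⬜⬜⬜⬛❓⬛
❓❓⬛⬜⬜🚪⬜⬛❓⬛
❓❓⬛⬛⬛⬜⬛⬛❓⬛
❓❓⬛⬛⬛⬜⬛⬛❓⬛
❓❓❓⬛⬛⬜⬛⬛❓⬛
❓❓❓⬛⬛🔴⬛⬛❓⬛
❓❓❓⬛⬛⬜⬛⬛❓⬛
❓❓❓⬛⬛⬜⬛⬛❓⬛
❓❓❓❓❓❓❓❓❓⬛
❓❓❓❓❓❓❓❓❓⬛

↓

❓❓⬛⬜⬜🚪⬜⬛❓⬛
❓❓⬛⬛⬛⬜⬛⬛❓⬛
❓❓⬛⬛⬛⬜⬛⬛❓⬛
❓❓❓⬛⬛⬜⬛⬛❓⬛
❓❓❓⬛⬛⬜⬛⬛❓⬛
❓❓❓⬛⬛🔴⬛⬛❓⬛
❓❓❓⬛⬛⬜⬛⬛❓⬛
❓❓❓⬜⬜🚪⬛⬛❓⬛
❓❓❓❓❓❓❓❓❓⬛
❓❓❓❓❓❓❓❓❓⬛

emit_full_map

⬛⬜⬜⬜⬜⬛
⬛⬜⬜⬜⬜⬛
⬛⬜⬜🚪⬜⬛
⬛⬛⬛⬜⬛⬛
⬛⬛⬛⬜⬛⬛
❓⬛⬛⬜⬛⬛
❓⬛⬛⬜⬛⬛
❓⬛⬛🔴⬛⬛
❓⬛⬛⬜⬛⬛
❓⬜⬜🚪⬛⬛

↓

❓❓⬛⬛⬛⬜⬛⬛❓⬛
❓❓⬛⬛⬛⬜⬛⬛❓⬛
❓❓❓⬛⬛⬜⬛⬛❓⬛
❓❓❓⬛⬛⬜⬛⬛❓⬛
❓❓❓⬛⬛⬜⬛⬛❓⬛
❓❓❓⬛⬛🔴⬛⬛❓⬛
❓❓❓⬜⬜🚪⬛⬛❓⬛
❓❓❓⬜⬜⬜⬛⬛❓⬛
❓❓❓❓❓❓❓❓❓⬛
❓❓❓❓❓❓❓❓❓⬛

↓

❓❓⬛⬛⬛⬜⬛⬛❓⬛
❓❓❓⬛⬛⬜⬛⬛❓⬛
❓❓❓⬛⬛⬜⬛⬛❓⬛
❓❓❓⬛⬛⬜⬛⬛❓⬛
❓❓❓⬛⬛⬜⬛⬛❓⬛
❓❓❓⬜⬜🔴⬛⬛❓⬛
❓❓❓⬜⬜⬜⬛⬛❓⬛
❓❓❓⬜⬜⬜⬛⬛❓⬛
❓❓❓❓❓❓❓❓❓⬛
❓❓❓❓❓❓❓❓❓⬛

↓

❓❓❓⬛⬛⬜⬛⬛❓⬛
❓❓❓⬛⬛⬜⬛⬛❓⬛
❓❓❓⬛⬛⬜⬛⬛❓⬛
❓❓❓⬛⬛⬜⬛⬛❓⬛
❓❓❓⬜⬜🚪⬛⬛❓⬛
❓❓❓⬜⬜🔴⬛⬛❓⬛
❓❓❓⬜⬜⬜⬛⬛❓⬛
❓❓❓⬜⬜⬜⬛⬛❓⬛
❓❓❓❓❓❓❓❓❓⬛
❓❓❓❓❓❓❓❓❓⬛

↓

❓❓❓⬛⬛⬜⬛⬛❓⬛
❓❓❓⬛⬛⬜⬛⬛❓⬛
❓❓❓⬛⬛⬜⬛⬛❓⬛
❓❓❓⬜⬜🚪⬛⬛❓⬛
❓❓❓⬜⬜⬜⬛⬛❓⬛
❓❓❓⬜⬜🔴⬛⬛❓⬛
❓❓❓⬜⬜⬜⬛⬛❓⬛
❓❓❓⬜⬜⬜⬛⬛❓⬛
❓❓❓❓❓❓❓❓❓⬛
❓❓❓❓❓❓❓❓❓⬛

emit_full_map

⬛⬜⬜⬜⬜⬛
⬛⬜⬜⬜⬜⬛
⬛⬜⬜🚪⬜⬛
⬛⬛⬛⬜⬛⬛
⬛⬛⬛⬜⬛⬛
❓⬛⬛⬜⬛⬛
❓⬛⬛⬜⬛⬛
❓⬛⬛⬜⬛⬛
❓⬛⬛⬜⬛⬛
❓⬜⬜🚪⬛⬛
❓⬜⬜⬜⬛⬛
❓⬜⬜🔴⬛⬛
❓⬜⬜⬜⬛⬛
❓⬜⬜⬜⬛⬛

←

❓❓❓❓⬛⬛⬜⬛⬛❓
❓❓❓❓⬛⬛⬜⬛⬛❓
❓❓❓❓⬛⬛⬜⬛⬛❓
❓❓❓⬛⬜⬜🚪⬛⬛❓
❓❓❓⬛⬜⬜⬜⬛⬛❓
❓❓❓⬜⬜🔴⬜⬛⬛❓
❓❓❓⬛⬜⬜⬜⬛⬛❓
❓❓❓⬛⬜⬜⬜⬛⬛❓
❓❓❓❓❓❓❓❓❓❓
❓❓❓❓❓❓❓❓❓❓

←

❓❓❓❓❓⬛⬛⬜⬛⬛
❓❓❓❓❓⬛⬛⬜⬛⬛
❓❓❓❓❓⬛⬛⬜⬛⬛
❓❓❓⬛⬛⬜⬜🚪⬛⬛
❓❓❓⬛⬛⬜⬜⬜⬛⬛
❓❓❓📦⬜🔴⬜⬜⬛⬛
❓❓❓⬜⬛⬜⬜⬜⬛⬛
❓❓❓⬜⬛⬜⬜⬜⬛⬛
❓❓❓❓❓❓❓❓❓❓
❓❓❓❓❓❓❓❓❓❓

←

❓❓❓❓❓❓⬛⬛⬜⬛
❓❓❓❓❓❓⬛⬛⬜⬛
❓❓❓❓❓❓⬛⬛⬜⬛
❓❓❓⬜⬛⬛⬜⬜🚪⬛
❓❓❓⬜⬛⬛⬜⬜⬜⬛
❓❓❓⬜📦🔴⬜⬜⬜⬛
❓❓❓⬜⬜⬛⬜⬜⬜⬛
❓❓❓⬜⬜⬛⬜⬜⬜⬛
❓❓❓❓❓❓❓❓❓❓
❓❓❓❓❓❓❓❓❓❓

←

❓❓❓❓❓❓❓⬛⬛⬜
❓❓❓❓❓❓❓⬛⬛⬜
❓❓❓❓❓❓❓⬛⬛⬜
❓❓❓⬛⬜⬛⬛⬜⬜🚪
❓❓❓⬛⬜⬛⬛⬜⬜⬜
❓❓❓⬜⬜🔴⬜⬜⬜⬜
❓❓❓⬜⬜⬜⬛⬜⬜⬜
❓❓❓⬜⬜⬜⬛⬜⬜⬜
❓❓❓❓❓❓❓❓❓❓
❓❓❓❓❓❓❓❓❓❓

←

❓❓❓❓❓❓❓❓⬛⬛
❓❓❓❓❓❓❓❓⬛⬛
❓❓❓❓❓❓❓❓⬛⬛
❓❓❓⬛⬛⬜⬛⬛⬜⬜
❓❓❓⬛⬛⬜⬛⬛⬜⬜
❓❓❓⬜⬜🔴📦⬜⬜⬜
❓❓❓⬜⬜⬜⬜⬛⬜⬜
❓❓❓⬜⬜⬜⬜⬛⬜⬜
❓❓❓❓❓❓❓❓❓❓
❓❓❓❓❓❓❓❓❓❓

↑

❓❓❓❓❓❓❓❓⬛⬛
❓❓❓❓❓❓❓❓⬛⬛
❓❓❓❓❓❓❓❓⬛⬛
❓❓❓⬛⬛⬜⬛⬛⬛⬛
❓❓❓⬛⬛⬜⬛⬛⬜⬜
❓❓❓⬛⬛🔴⬛⬛⬜⬜
❓❓❓⬜⬜⬜📦⬜⬜⬜
❓❓❓⬜⬜⬜⬜⬛⬜⬜
❓❓❓⬜⬜⬜⬜⬛⬜⬜
❓❓❓❓❓❓❓❓❓❓

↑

❓❓❓❓❓❓❓⬛⬛⬛
❓❓❓❓❓❓❓❓⬛⬛
❓❓❓❓❓❓❓❓⬛⬛
❓❓❓⬜⬜📦⬛⬛⬛⬛
❓❓❓⬛⬛⬜⬛⬛⬛⬛
❓❓❓⬛⬛🔴⬛⬛⬜⬜
❓❓❓⬛⬛⬜⬛⬛⬜⬜
❓❓❓⬜⬜⬜📦⬜⬜⬜
❓❓❓⬜⬜⬜⬜⬛⬜⬜
❓❓❓⬜⬜⬜⬜⬛⬜⬜

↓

❓❓❓❓❓❓❓❓⬛⬛
❓❓❓❓❓❓❓❓⬛⬛
❓❓❓⬜⬜📦⬛⬛⬛⬛
❓❓❓⬛⬛⬜⬛⬛⬛⬛
❓❓❓⬛⬛⬜⬛⬛⬜⬜
❓❓❓⬛⬛🔴⬛⬛⬜⬜
❓❓❓⬜⬜⬜📦⬜⬜⬜
❓❓❓⬜⬜⬜⬜⬛⬜⬜
❓❓❓⬜⬜⬜⬜⬛⬜⬜
❓❓❓❓❓❓❓❓❓❓

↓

❓❓❓❓❓❓❓❓⬛⬛
❓❓❓⬜⬜📦⬛⬛⬛⬛
❓❓❓⬛⬛⬜⬛⬛⬛⬛
❓❓❓⬛⬛⬜⬛⬛⬜⬜
❓❓❓⬛⬛⬜⬛⬛⬜⬜
❓❓❓⬜⬜🔴📦⬜⬜⬜
❓❓❓⬜⬜⬜⬜⬛⬜⬜
❓❓❓⬜⬜⬜⬜⬛⬜⬜
❓❓❓❓❓❓❓❓❓❓
❓❓❓❓❓❓❓❓❓❓

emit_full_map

❓❓❓❓⬛⬜⬜⬜⬜⬛
❓❓❓❓⬛⬜⬜⬜⬜⬛
❓❓❓❓⬛⬜⬜🚪⬜⬛
❓❓❓❓⬛⬛⬛⬜⬛⬛
❓❓❓❓⬛⬛⬛⬜⬛⬛
❓❓❓❓❓⬛⬛⬜⬛⬛
❓❓❓❓❓⬛⬛⬜⬛⬛
⬜⬜📦⬛⬛⬛⬛⬜⬛⬛
⬛⬛⬜⬛⬛⬛⬛⬜⬛⬛
⬛⬛⬜⬛⬛⬜⬜🚪⬛⬛
⬛⬛⬜⬛⬛⬜⬜⬜⬛⬛
⬜⬜🔴📦⬜⬜⬜⬜⬛⬛
⬜⬜⬜⬜⬛⬜⬜⬜⬛⬛
⬜⬜⬜⬜⬛⬜⬜⬜⬛⬛

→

❓❓❓❓❓❓❓⬛⬛⬜
❓❓⬜⬜📦⬛⬛⬛⬛⬜
❓❓⬛⬛⬜⬛⬛⬛⬛⬜
❓❓⬛⬛⬜⬛⬛⬜⬜🚪
❓❓⬛⬛⬜⬛⬛⬜⬜⬜
❓❓⬜⬜⬜🔴⬜⬜⬜⬜
❓❓⬜⬜⬜⬜⬛⬜⬜⬜
❓❓⬜⬜⬜⬜⬛⬜⬜⬜
❓❓❓❓❓❓❓❓❓❓
❓❓❓❓❓❓❓❓❓❓

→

❓❓❓❓❓❓⬛⬛⬜⬛
❓⬜⬜📦⬛⬛⬛⬛⬜⬛
❓⬛⬛⬜⬛⬛⬛⬛⬜⬛
❓⬛⬛⬜⬛⬛⬜⬜🚪⬛
❓⬛⬛⬜⬛⬛⬜⬜⬜⬛
❓⬜⬜⬜📦🔴⬜⬜⬜⬛
❓⬜⬜⬜⬜⬛⬜⬜⬜⬛
❓⬜⬜⬜⬜⬛⬜⬜⬜⬛
❓❓❓❓❓❓❓❓❓❓
❓❓❓❓❓❓❓❓❓❓

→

❓❓❓❓❓⬛⬛⬜⬛⬛
⬜⬜📦⬛⬛⬛⬛⬜⬛⬛
⬛⬛⬜⬛⬛⬛⬛⬜⬛⬛
⬛⬛⬜⬛⬛⬜⬜🚪⬛⬛
⬛⬛⬜⬛⬛⬜⬜⬜⬛⬛
⬜⬜⬜📦⬜🔴⬜⬜⬛⬛
⬜⬜⬜⬜⬛⬜⬜⬜⬛⬛
⬜⬜⬜⬜⬛⬜⬜⬜⬛⬛
❓❓❓❓❓❓❓❓❓❓
❓❓❓❓❓❓❓❓❓❓

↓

⬜⬜📦⬛⬛⬛⬛⬜⬛⬛
⬛⬛⬜⬛⬛⬛⬛⬜⬛⬛
⬛⬛⬜⬛⬛⬜⬜🚪⬛⬛
⬛⬛⬜⬛⬛⬜⬜⬜⬛⬛
⬜⬜⬜📦⬜⬜⬜⬜⬛⬛
⬜⬜⬜⬜⬛🔴⬜⬜⬛⬛
⬜⬜⬜⬜⬛⬜⬜⬜⬛⬛
❓❓❓⬛⬛⬛⬛⬜❓❓
❓❓❓❓❓❓❓❓❓❓
❓❓❓❓❓❓❓❓❓❓

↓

⬛⬛⬜⬛⬛⬛⬛⬜⬛⬛
⬛⬛⬜⬛⬛⬜⬜🚪⬛⬛
⬛⬛⬜⬛⬛⬜⬜⬜⬛⬛
⬜⬜⬜📦⬜⬜⬜⬜⬛⬛
⬜⬜⬜⬜⬛⬜⬜⬜⬛⬛
⬜⬜⬜⬜⬛🔴⬜⬜⬛⬛
❓❓❓⬛⬛⬛⬛⬜❓❓
❓❓❓⬜⬜⬜⬜⬜❓❓
❓❓❓❓❓❓❓❓❓❓
❓❓❓❓❓❓❓❓❓❓

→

⬛⬜⬛⬛⬛⬛⬜⬛⬛❓
⬛⬜⬛⬛⬜⬜🚪⬛⬛❓
⬛⬜⬛⬛⬜⬜⬜⬛⬛❓
⬜⬜📦⬜⬜⬜⬜⬛⬛❓
⬜⬜⬜⬛⬜⬜⬜⬛⬛❓
⬜⬜⬜⬛⬜🔴⬜⬛⬛❓
❓❓⬛⬛⬛⬛⬜⬛❓❓
❓❓⬜⬜⬜⬜⬜⬛❓❓
❓❓❓❓❓❓❓❓❓❓
❓❓❓❓❓❓❓❓❓❓

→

⬜⬛⬛⬛⬛⬜⬛⬛❓⬛
⬜⬛⬛⬜⬜🚪⬛⬛❓⬛
⬜⬛⬛⬜⬜⬜⬛⬛❓⬛
⬜📦⬜⬜⬜⬜⬛⬛❓⬛
⬜⬜⬛⬜⬜⬜⬛⬛❓⬛
⬜⬜⬛⬜⬜🔴⬛⬛❓⬛
❓⬛⬛⬛⬛⬜⬛⬛❓⬛
❓⬜⬜⬜⬜⬜⬛⬛❓⬛
❓❓❓❓❓❓❓❓❓⬛
❓❓❓❓❓❓❓❓❓⬛

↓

⬜⬛⬛⬜⬜🚪⬛⬛❓⬛
⬜⬛⬛⬜⬜⬜⬛⬛❓⬛
⬜📦⬜⬜⬜⬜⬛⬛❓⬛
⬜⬜⬛⬜⬜⬜⬛⬛❓⬛
⬜⬜⬛⬜⬜⬜⬛⬛❓⬛
❓⬛⬛⬛⬛🔴⬛⬛❓⬛
❓⬜⬜⬜⬜⬜⬛⬛❓⬛
❓❓❓⬜⬜⬜⬛⬛❓⬛
❓❓❓❓❓❓❓❓❓⬛
❓❓❓❓❓❓❓❓❓⬛

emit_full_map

❓❓❓❓⬛⬜⬜⬜⬜⬛
❓❓❓❓⬛⬜⬜⬜⬜⬛
❓❓❓❓⬛⬜⬜🚪⬜⬛
❓❓❓❓⬛⬛⬛⬜⬛⬛
❓❓❓❓⬛⬛⬛⬜⬛⬛
❓❓❓❓❓⬛⬛⬜⬛⬛
❓❓❓❓❓⬛⬛⬜⬛⬛
⬜⬜📦⬛⬛⬛⬛⬜⬛⬛
⬛⬛⬜⬛⬛⬛⬛⬜⬛⬛
⬛⬛⬜⬛⬛⬜⬜🚪⬛⬛
⬛⬛⬜⬛⬛⬜⬜⬜⬛⬛
⬜⬜⬜📦⬜⬜⬜⬜⬛⬛
⬜⬜⬜⬜⬛⬜⬜⬜⬛⬛
⬜⬜⬜⬜⬛⬜⬜⬜⬛⬛
❓❓❓⬛⬛⬛⬛🔴⬛⬛
❓❓❓⬜⬜⬜⬜⬜⬛⬛
❓❓❓❓❓⬜⬜⬜⬛⬛

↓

⬜⬛⬛⬜⬜⬜⬛⬛❓⬛
⬜📦⬜⬜⬜⬜⬛⬛❓⬛
⬜⬜⬛⬜⬜⬜⬛⬛❓⬛
⬜⬜⬛⬜⬜⬜⬛⬛❓⬛
❓⬛⬛⬛⬛⬜⬛⬛❓⬛
❓⬜⬜⬜⬜🔴⬛⬛❓⬛
❓❓❓⬜⬜⬜⬛⬛❓⬛
❓❓❓⬜⬜⬛⬛⬛❓⬛
❓❓❓❓❓❓❓❓❓⬛
❓❓❓❓❓❓❓❓❓⬛

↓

⬜📦⬜⬜⬜⬜⬛⬛❓⬛
⬜⬜⬛⬜⬜⬜⬛⬛❓⬛
⬜⬜⬛⬜⬜⬜⬛⬛❓⬛
❓⬛⬛⬛⬛⬜⬛⬛❓⬛
❓⬜⬜⬜⬜⬜⬛⬛❓⬛
❓❓❓⬜⬜🔴⬛⬛❓⬛
❓❓❓⬜⬜⬛⬛⬛❓⬛
❓❓❓⬛⬛⬛⬛⬛❓⬛
❓❓❓❓❓❓❓❓❓⬛
❓❓❓❓❓❓❓❓❓⬛

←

⬜⬜📦⬜⬜⬜⬜⬛⬛❓
⬜⬜⬜⬛⬜⬜⬜⬛⬛❓
⬜⬜⬜⬛⬜⬜⬜⬛⬛❓
❓❓⬛⬛⬛⬛⬜⬛⬛❓
❓❓⬜⬜⬜⬜⬜⬛⬛❓
❓❓❓⬜⬜🔴⬜⬛⬛❓
❓❓❓⬜⬜⬜⬛⬛⬛❓
❓❓❓⬛⬛⬛⬛⬛⬛❓
❓❓❓❓❓❓❓❓❓❓
❓❓❓❓❓❓❓❓❓❓

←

⬜⬜⬜📦⬜⬜⬜⬜⬛⬛
⬜⬜⬜⬜⬛⬜⬜⬜⬛⬛
⬜⬜⬜⬜⬛⬜⬜⬜⬛⬛
❓❓❓⬛⬛⬛⬛⬜⬛⬛
❓❓❓⬜⬜⬜⬜⬜⬛⬛
❓❓❓📦⬜🔴⬜⬜⬛⬛
❓❓❓⬜⬜⬜⬜⬛⬛⬛
❓❓❓⬛⬛⬛⬛⬛⬛⬛
❓❓❓❓❓❓❓❓❓❓
❓❓❓❓❓❓❓❓❓❓

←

❓⬜⬜⬜📦⬜⬜⬜⬜⬛
❓⬜⬜⬜⬜⬛⬜⬜⬜⬛
❓⬜⬜⬜⬜⬛⬜⬜⬜⬛
❓❓❓⬛⬛⬛⬛⬛⬜⬛
❓❓❓⬛⬜⬜⬜⬜⬜⬛
❓❓❓⬜📦🔴⬜⬜⬜⬛
❓❓❓⬛⬜⬜⬜⬜⬛⬛
❓❓❓⬛⬛⬛⬛⬛⬛⬛
❓❓❓❓❓❓❓❓❓❓
❓❓❓❓❓❓❓❓❓❓

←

❓❓⬜⬜⬜📦⬜⬜⬜⬜
❓❓⬜⬜⬜⬜⬛⬜⬜⬜
❓❓⬜⬜⬜⬜⬛⬜⬜⬜
❓❓❓⬛⬛⬛⬛⬛⬛⬜
❓❓❓⬛⬛⬜⬜⬜⬜⬜
❓❓❓⬜⬜🔴⬜⬜⬜⬜
❓❓❓⬛⬛⬜⬜⬜⬜⬛
❓❓❓⬛⬛⬛⬛⬛⬛⬛
❓❓❓❓❓❓❓❓❓❓
❓❓❓❓❓❓❓❓❓❓

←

❓❓❓⬜⬜⬜📦⬜⬜⬜
❓❓❓⬜⬜⬜⬜⬛⬜⬜
❓❓❓⬜⬜⬜⬜⬛⬜⬜
❓❓❓⬛⬛⬛⬛⬛⬛⬛
❓❓❓⬛⬛⬛⬜⬜⬜⬜
❓❓❓⬜⬜🔴📦⬜⬜⬜
❓❓❓⬛⬛⬛⬜⬜⬜⬜
❓❓❓⬛⬛⬛⬛⬛⬛⬛
❓❓❓❓❓❓❓❓❓❓
❓❓❓❓❓❓❓❓❓❓

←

❓❓❓❓⬜⬜⬜📦⬜⬜
❓❓❓❓⬜⬜⬜⬜⬛⬜
❓❓❓❓⬜⬜⬜⬜⬛⬜
❓❓❓⬛⬛⬛⬛⬛⬛⬛
❓❓❓⬛⬛⬛⬛⬜⬜⬜
❓❓❓⬜⬜🔴⬜📦⬜⬜
❓❓❓⬛⬛⬛⬛⬜⬜⬜
❓❓❓⬛⬛⬛⬛⬛⬛⬛
❓❓❓❓❓❓❓❓❓❓
❓❓❓❓❓❓❓❓❓❓

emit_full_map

❓❓❓❓❓⬛⬜⬜⬜⬜⬛
❓❓❓❓❓⬛⬜⬜⬜⬜⬛
❓❓❓❓❓⬛⬜⬜🚪⬜⬛
❓❓❓❓❓⬛⬛⬛⬜⬛⬛
❓❓❓❓❓⬛⬛⬛⬜⬛⬛
❓❓❓❓❓❓⬛⬛⬜⬛⬛
❓❓❓❓❓❓⬛⬛⬜⬛⬛
❓⬜⬜📦⬛⬛⬛⬛⬜⬛⬛
❓⬛⬛⬜⬛⬛⬛⬛⬜⬛⬛
❓⬛⬛⬜⬛⬛⬜⬜🚪⬛⬛
❓⬛⬛⬜⬛⬛⬜⬜⬜⬛⬛
❓⬜⬜⬜📦⬜⬜⬜⬜⬛⬛
❓⬜⬜⬜⬜⬛⬜⬜⬜⬛⬛
❓⬜⬜⬜⬜⬛⬜⬜⬜⬛⬛
⬛⬛⬛⬛⬛⬛⬛⬛⬜⬛⬛
⬛⬛⬛⬛⬜⬜⬜⬜⬜⬛⬛
⬜⬜🔴⬜📦⬜⬜⬜⬜⬛⬛
⬛⬛⬛⬛⬜⬜⬜⬜⬛⬛⬛
⬛⬛⬛⬛⬛⬛⬛⬛⬛⬛⬛


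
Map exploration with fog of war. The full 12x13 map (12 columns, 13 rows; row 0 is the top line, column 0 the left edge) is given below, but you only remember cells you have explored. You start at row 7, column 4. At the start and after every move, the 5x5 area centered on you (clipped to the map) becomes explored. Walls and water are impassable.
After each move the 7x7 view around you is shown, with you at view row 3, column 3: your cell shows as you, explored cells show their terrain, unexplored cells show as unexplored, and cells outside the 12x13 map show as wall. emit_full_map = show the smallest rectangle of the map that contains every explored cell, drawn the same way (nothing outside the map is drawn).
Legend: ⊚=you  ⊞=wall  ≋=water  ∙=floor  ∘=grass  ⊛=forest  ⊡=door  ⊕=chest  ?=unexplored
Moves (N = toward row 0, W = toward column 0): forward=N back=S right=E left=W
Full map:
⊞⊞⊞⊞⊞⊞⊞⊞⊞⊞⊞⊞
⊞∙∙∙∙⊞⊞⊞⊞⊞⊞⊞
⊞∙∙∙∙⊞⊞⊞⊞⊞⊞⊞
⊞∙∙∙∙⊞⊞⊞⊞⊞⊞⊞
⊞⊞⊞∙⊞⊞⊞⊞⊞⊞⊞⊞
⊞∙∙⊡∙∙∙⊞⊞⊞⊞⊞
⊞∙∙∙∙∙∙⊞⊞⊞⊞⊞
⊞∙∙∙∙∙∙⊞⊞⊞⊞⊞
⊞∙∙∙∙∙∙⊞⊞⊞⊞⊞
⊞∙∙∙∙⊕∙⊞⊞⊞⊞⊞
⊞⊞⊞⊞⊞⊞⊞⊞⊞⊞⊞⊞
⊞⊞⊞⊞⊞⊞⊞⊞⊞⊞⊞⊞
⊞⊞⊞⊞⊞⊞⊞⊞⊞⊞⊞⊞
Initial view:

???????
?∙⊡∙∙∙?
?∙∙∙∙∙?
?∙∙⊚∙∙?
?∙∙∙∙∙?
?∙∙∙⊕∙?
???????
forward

???????
?⊞∙⊞⊞⊞?
?∙⊡∙∙∙?
?∙∙⊚∙∙?
?∙∙∙∙∙?
?∙∙∙∙∙?
?∙∙∙⊕∙?

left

???????
?⊞⊞∙⊞⊞⊞
?∙∙⊡∙∙∙
?∙∙⊚∙∙∙
?∙∙∙∙∙∙
?∙∙∙∙∙∙
??∙∙∙⊕∙

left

⊞??????
⊞⊞⊞⊞∙⊞⊞
⊞⊞∙∙⊡∙∙
⊞⊞∙⊚∙∙∙
⊞⊞∙∙∙∙∙
⊞⊞∙∙∙∙∙
⊞??∙∙∙⊕

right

???????
⊞⊞⊞∙⊞⊞⊞
⊞∙∙⊡∙∙∙
⊞∙∙⊚∙∙∙
⊞∙∙∙∙∙∙
⊞∙∙∙∙∙∙
??∙∙∙⊕∙

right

???????
⊞⊞∙⊞⊞⊞?
∙∙⊡∙∙∙?
∙∙∙⊚∙∙?
∙∙∙∙∙∙?
∙∙∙∙∙∙?
?∙∙∙⊕∙?

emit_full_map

⊞⊞⊞∙⊞⊞⊞
⊞∙∙⊡∙∙∙
⊞∙∙∙⊚∙∙
⊞∙∙∙∙∙∙
⊞∙∙∙∙∙∙
??∙∙∙⊕∙

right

???????
⊞∙⊞⊞⊞⊞?
∙⊡∙∙∙⊞?
∙∙∙⊚∙⊞?
∙∙∙∙∙⊞?
∙∙∙∙∙⊞?
∙∙∙⊕∙??

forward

???????
?∙∙⊞⊞⊞?
⊞∙⊞⊞⊞⊞?
∙⊡∙⊚∙⊞?
∙∙∙∙∙⊞?
∙∙∙∙∙⊞?
∙∙∙∙∙⊞?

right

???????
∙∙⊞⊞⊞⊞?
∙⊞⊞⊞⊞⊞?
⊡∙∙⊚⊞⊞?
∙∙∙∙⊞⊞?
∙∙∙∙⊞⊞?
∙∙∙∙⊞??

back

∙∙⊞⊞⊞⊞?
∙⊞⊞⊞⊞⊞?
⊡∙∙∙⊞⊞?
∙∙∙⊚⊞⊞?
∙∙∙∙⊞⊞?
∙∙∙∙⊞⊞?
∙∙⊕∙???

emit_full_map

???∙∙⊞⊞⊞⊞
⊞⊞⊞∙⊞⊞⊞⊞⊞
⊞∙∙⊡∙∙∙⊞⊞
⊞∙∙∙∙∙⊚⊞⊞
⊞∙∙∙∙∙∙⊞⊞
⊞∙∙∙∙∙∙⊞⊞
??∙∙∙⊕∙??


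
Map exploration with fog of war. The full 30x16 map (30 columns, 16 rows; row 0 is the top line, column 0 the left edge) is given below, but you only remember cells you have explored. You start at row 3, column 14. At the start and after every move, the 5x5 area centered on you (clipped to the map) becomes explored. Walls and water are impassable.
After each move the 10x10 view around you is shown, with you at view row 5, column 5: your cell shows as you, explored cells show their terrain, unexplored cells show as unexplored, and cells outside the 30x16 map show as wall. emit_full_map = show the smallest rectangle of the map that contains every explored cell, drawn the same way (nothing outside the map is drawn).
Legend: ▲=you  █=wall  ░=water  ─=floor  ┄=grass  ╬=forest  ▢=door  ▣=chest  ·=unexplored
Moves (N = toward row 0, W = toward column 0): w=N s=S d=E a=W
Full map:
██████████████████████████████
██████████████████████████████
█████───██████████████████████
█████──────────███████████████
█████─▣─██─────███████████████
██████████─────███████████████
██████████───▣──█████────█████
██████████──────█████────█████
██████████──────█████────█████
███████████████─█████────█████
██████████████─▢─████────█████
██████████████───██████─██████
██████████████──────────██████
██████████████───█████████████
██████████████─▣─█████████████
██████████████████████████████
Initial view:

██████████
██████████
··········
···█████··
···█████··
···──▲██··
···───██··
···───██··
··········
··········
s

██████████
··········
···█████··
···█████··
···───██··
···──▲██··
···───██··
···─▣──█··
··········
··········

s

··········
···█████··
···█████··
···───██··
···───██··
···──▲██··
···─▣──█··
···────█··
··········
··········

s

···█████··
···█████··
···───██··
···───██··
···───██··
···─▣▲─█··
···────█··
···────█··
··········
··········

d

··█████···
··█████···
··───██···
··───███··
··───███··
··─▣─▲██··
··────██··
··────██··
··········
··········

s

··█████···
··───██···
··───███··
··───███··
··─▣──██··
··───▲██··
··────██··
···██─██··
··········
··········

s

··───██···
··───███··
··───███··
··─▣──██··
··────██··
··───▲██··
···██─██··
···█─▢─█··
··········
··········

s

··───███··
··───███··
··─▣──██··
··────██··
··────██··
···██▲██··
···█─▢─█··
···█───█··
··········
··········

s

··───███··
··─▣──██··
··────██··
··────██··
···██─██··
···█─▲─█··
···█───█··
···█────··
··········
··········

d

·───███···
·─▣──██···
·────██···
·────███··
··██─███··
··█─▢▲██··
··█───██··
··█─────··
··········
··········

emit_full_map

█████··
█████··
───██··
───███·
───███·
─▣──██·
────██·
────███
·██─███
·█─▢▲██
·█───██
·█─────

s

·─▣──██···
·────██···
·────███··
··██─███··
··█─▢─██··
··█──▲██··
··█─────··
···───██··
··········
··········

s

·────██···
·────███··
··██─███··
··█─▢─██··
··█───██··
··█──▲──··
···───██··
···─▣─██··
··········
██████████

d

────██····
────███···
·██─███···
·█─▢─███··
·█───███··
·█───▲──··
··───███··
··─▣─███··
··········
██████████

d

───██·····
───███····
██─███····
█─▢─████··
█───████··
█────▲──··
·───████··
·─▣─████··
··········
██████████

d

──██······
──███·····
█─███·····
─▢─████─··
───█████··
─────▲──··
───█████··
─▣─█████··
··········
██████████

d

─██·······
─███······
─███······
▢─████──··
──██████··
─────▲──··
──██████··
▣─██████··
··········
██████████

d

██········
███·······
███·······
─████───··
─██████─··
─────▲──··
─███████··
─███████··
··········
██████████

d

█·········
██········
██········
████────··
██████─█··
─────▲─█··
████████··
████████··
··········
██████████

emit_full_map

█████········
█████········
───██········
───███·······
───███·······
─▣──██·······
────██·······
────███······
·██─███······
·█─▢─████────
·█───██████─█
·█────────▲─█
··───████████
··─▣─████████

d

··········
█·········
█·········
███────█··
█████─██··
─────▲██··
████████··
████████··
··········
██████████

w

··········
··········
█·········
█··────█··
███────█··
█████▲██··
──────██··
████████··
████████··
··········

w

··········
··········
··········
█··────█··
█··────█··
███──▲─█··
█████─██··
──────██··
████████··
████████··

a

█·········
█·········
█·········
██·█────█·
██·█────█·
████─▲──█·
██████─██·
───────██·
█████████·
█████████·

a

██········
██········
██········
█████────█
█████────█
─████▲───█
─██████─██
────────██
─█████████
─█████████

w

██········
██········
██········
██·██───··
█████────█
█████▲───█
─████────█
─██████─██
────────██
─█████████

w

█·········
██········
██········
██·██───··
██·██───··
█████▲───█
█████────█
─████────█
─██████─██
────────██

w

█·········
█·········
██········
██·█████··
██·██───··
██·██▲──··
█████────█
█████────█
─████────█
─██████─██

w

█·········
█·········
█·········
██·█████··
██·█████··
██·██▲──··
██·██───··
█████────█
█████────█
─████────█

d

··········
··········
··········
█·██████··
█·██████··
█·██─▲──··
█·██────··
████────█·
████────█·
████────█·

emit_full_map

█████·········
█████·········
───██·········
───███·██████·
───███·██████·
─▣──██·██─▲──·
────██·██────·
────█████────█
·██─█████────█
·█─▢─████────█
·█───██████─██
·█──────────██
··───█████████
··─▣─█████████


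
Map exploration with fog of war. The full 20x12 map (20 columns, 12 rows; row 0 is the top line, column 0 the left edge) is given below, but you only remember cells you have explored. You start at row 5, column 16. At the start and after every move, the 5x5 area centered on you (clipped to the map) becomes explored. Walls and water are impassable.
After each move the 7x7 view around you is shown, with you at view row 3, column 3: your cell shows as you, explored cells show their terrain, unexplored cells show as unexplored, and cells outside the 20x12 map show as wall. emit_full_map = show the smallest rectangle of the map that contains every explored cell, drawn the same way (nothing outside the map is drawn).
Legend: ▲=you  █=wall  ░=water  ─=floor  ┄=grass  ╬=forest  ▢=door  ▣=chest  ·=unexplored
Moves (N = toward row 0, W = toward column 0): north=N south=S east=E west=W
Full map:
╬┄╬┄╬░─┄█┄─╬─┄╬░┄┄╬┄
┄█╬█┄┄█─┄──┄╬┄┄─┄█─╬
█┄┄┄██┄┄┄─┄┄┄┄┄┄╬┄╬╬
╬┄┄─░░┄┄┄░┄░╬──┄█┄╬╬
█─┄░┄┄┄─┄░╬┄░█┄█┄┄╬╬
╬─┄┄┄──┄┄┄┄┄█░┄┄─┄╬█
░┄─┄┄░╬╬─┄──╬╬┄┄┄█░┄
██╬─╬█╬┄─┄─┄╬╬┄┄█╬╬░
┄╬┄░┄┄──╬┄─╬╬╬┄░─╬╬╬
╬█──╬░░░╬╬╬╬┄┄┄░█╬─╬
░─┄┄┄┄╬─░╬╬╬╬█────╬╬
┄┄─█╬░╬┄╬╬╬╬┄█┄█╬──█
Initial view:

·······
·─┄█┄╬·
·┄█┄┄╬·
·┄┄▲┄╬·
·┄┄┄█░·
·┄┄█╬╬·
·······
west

·······
·──┄█┄╬
·█┄█┄┄╬
·░┄▲─┄╬
·╬┄┄┄█░
·╬┄┄█╬╬
·······

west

·······
·╬──┄█┄
·░█┄█┄┄
·█░▲┄─┄
·╬╬┄┄┄█
·╬╬┄┄█╬
·······

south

·╬──┄█┄
·░█┄█┄┄
·█░┄┄─┄
·╬╬▲┄┄█
·╬╬┄┄█╬
·╬╬┄░─·
·······

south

·░█┄█┄┄
·█░┄┄─┄
·╬╬┄┄┄█
·╬╬▲┄█╬
·╬╬┄░─·
·┄┄┄░█·
·······

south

·█░┄┄─┄
·╬╬┄┄┄█
·╬╬┄┄█╬
·╬╬▲░─·
·┄┄┄░█·
·╬█───·
·······

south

·╬╬┄┄┄█
·╬╬┄┄█╬
·╬╬┄░─·
·┄┄▲░█·
·╬█───·
·┄█┄█╬·
███████

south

·╬╬┄┄█╬
·╬╬┄░─·
·┄┄┄░█·
·╬█▲──·
·┄█┄█╬·
███████
███████

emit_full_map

╬──┄█┄╬
░█┄█┄┄╬
█░┄┄─┄╬
╬╬┄┄┄█░
╬╬┄┄█╬╬
╬╬┄░─··
┄┄┄░█··
╬█▲──··
┄█┄█╬··

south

·╬╬┄░─·
·┄┄┄░█·
·╬█───·
·┄█▲█╬·
███████
███████
███████

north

·╬╬┄┄█╬
·╬╬┄░─·
·┄┄┄░█·
·╬█▲──·
·┄█┄█╬·
███████
███████

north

·╬╬┄┄┄█
·╬╬┄┄█╬
·╬╬┄░─·
·┄┄▲░█·
·╬█───·
·┄█┄█╬·
███████

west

··╬╬┄┄┄
·┄╬╬┄┄█
·╬╬╬┄░─
·╬┄▲┄░█
·╬╬█───
·╬┄█┄█╬
███████

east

·╬╬┄┄┄█
┄╬╬┄┄█╬
╬╬╬┄░─·
╬┄┄▲░█·
╬╬█───·
╬┄█┄█╬·
███████

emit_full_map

·╬──┄█┄╬
·░█┄█┄┄╬
·█░┄┄─┄╬
·╬╬┄┄┄█░
┄╬╬┄┄█╬╬
╬╬╬┄░─··
╬┄┄▲░█··
╬╬█───··
╬┄█┄█╬··

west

··╬╬┄┄┄
·┄╬╬┄┄█
·╬╬╬┄░─
·╬┄▲┄░█
·╬╬█───
·╬┄█┄█╬
███████

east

·╬╬┄┄┄█
┄╬╬┄┄█╬
╬╬╬┄░─·
╬┄┄▲░█·
╬╬█───·
╬┄█┄█╬·
███████

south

┄╬╬┄┄█╬
╬╬╬┄░─·
╬┄┄┄░█·
╬╬█▲──·
╬┄█┄█╬·
███████
███████

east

╬╬┄┄█╬╬
╬╬┄░─╬·
┄┄┄░█╬·
╬█─▲──·
┄█┄█╬─·
███████
███████

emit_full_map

·╬──┄█┄╬
·░█┄█┄┄╬
·█░┄┄─┄╬
·╬╬┄┄┄█░
┄╬╬┄┄█╬╬
╬╬╬┄░─╬·
╬┄┄┄░█╬·
╬╬█─▲──·
╬┄█┄█╬─·


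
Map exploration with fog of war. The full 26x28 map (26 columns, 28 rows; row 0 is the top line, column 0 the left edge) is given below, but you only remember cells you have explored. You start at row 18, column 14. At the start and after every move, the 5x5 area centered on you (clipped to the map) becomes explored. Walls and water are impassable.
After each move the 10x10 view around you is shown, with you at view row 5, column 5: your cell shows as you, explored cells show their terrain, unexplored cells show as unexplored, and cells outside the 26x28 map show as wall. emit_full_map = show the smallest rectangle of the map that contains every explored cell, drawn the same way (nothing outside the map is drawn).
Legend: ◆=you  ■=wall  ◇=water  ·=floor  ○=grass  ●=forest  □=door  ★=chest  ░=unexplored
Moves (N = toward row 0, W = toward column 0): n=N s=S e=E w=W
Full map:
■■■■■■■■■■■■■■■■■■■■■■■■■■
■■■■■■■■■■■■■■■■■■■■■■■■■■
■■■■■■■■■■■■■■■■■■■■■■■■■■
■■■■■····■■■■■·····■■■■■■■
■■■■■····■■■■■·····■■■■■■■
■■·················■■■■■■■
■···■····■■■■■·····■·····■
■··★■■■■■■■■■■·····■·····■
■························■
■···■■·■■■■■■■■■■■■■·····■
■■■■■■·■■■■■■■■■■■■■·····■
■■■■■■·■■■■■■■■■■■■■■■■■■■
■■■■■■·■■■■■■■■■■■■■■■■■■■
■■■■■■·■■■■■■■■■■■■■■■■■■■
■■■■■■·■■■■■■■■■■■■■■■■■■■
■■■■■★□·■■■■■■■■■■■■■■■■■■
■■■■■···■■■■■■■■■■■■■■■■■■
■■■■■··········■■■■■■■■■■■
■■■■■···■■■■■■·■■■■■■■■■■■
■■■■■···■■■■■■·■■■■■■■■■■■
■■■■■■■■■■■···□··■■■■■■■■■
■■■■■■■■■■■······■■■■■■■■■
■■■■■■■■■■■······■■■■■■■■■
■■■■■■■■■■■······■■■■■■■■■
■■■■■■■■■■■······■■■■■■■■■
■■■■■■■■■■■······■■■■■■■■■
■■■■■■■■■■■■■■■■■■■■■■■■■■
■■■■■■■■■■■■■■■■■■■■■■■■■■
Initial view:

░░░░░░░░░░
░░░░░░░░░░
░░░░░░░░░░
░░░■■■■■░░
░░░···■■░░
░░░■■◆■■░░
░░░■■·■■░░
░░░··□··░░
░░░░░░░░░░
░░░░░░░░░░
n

░░░░░░░░░░
░░░░░░░░░░
░░░░░░░░░░
░░░■■■■■░░
░░░■■■■■░░
░░░··◆■■░░
░░░■■·■■░░
░░░■■·■■░░
░░░··□··░░
░░░░░░░░░░

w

░░░░░░░░░░
░░░░░░░░░░
░░░░░░░░░░
░░░■■■■■■░
░░░■■■■■■░
░░░··◆·■■░
░░░■■■·■■░
░░░■■■·■■░
░░░░··□··░
░░░░░░░░░░

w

░░░░░░░░░░
░░░░░░░░░░
░░░░░░░░░░
░░░■■■■■■■
░░░■■■■■■■
░░░··◆··■■
░░░■■■■·■■
░░░■■■■·■■
░░░░░··□··
░░░░░░░░░░

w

░░░░░░░░░░
░░░░░░░░░░
░░░░░░░░░░
░░░■■■■■■■
░░░■■■■■■■
░░░··◆···■
░░░■■■■■·■
░░░■■■■■·■
░░░░░░··□·
░░░░░░░░░░

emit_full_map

■■■■■■■■
■■■■■■■■
··◆···■■
■■■■■·■■
■■■■■·■■
░░░··□··

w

░░░░░░░░░░
░░░░░░░░░░
░░░░░░░░░░
░░░■■■■■■■
░░░■■■■■■■
░░░··◆····
░░░■■■■■■·
░░░■■■■■■·
░░░░░░░··□
░░░░░░░░░░

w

░░░░░░░░░░
░░░░░░░░░░
░░░░░░░░░░
░░░·■■■■■■
░░░·■■■■■■
░░░··◆····
░░░·■■■■■■
░░░·■■■■■■
░░░░░░░░··
░░░░░░░░░░

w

░░░░░░░░░░
░░░░░░░░░░
░░░░░░░░░░
░░░□·■■■■■
░░░··■■■■■
░░░··◆····
░░░··■■■■■
░░░··■■■■■
░░░░░░░░░·
░░░░░░░░░░

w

░░░░░░░░░░
░░░░░░░░░░
░░░░░░░░░░
░░░★□·■■■■
░░░···■■■■
░░░··◆····
░░░···■■■■
░░░···■■■■
░░░░░░░░░░
░░░░░░░░░░

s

░░░░░░░░░░
░░░░░░░░░░
░░░★□·■■■■
░░░···■■■■
░░░·······
░░░··◆■■■■
░░░···■■■■
░░░■■■■■░░
░░░░░░░░░░
░░░░░░░░░░

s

░░░░░░░░░░
░░░★□·■■■■
░░░···■■■■
░░░·······
░░░···■■■■
░░░··◆■■■■
░░░■■■■■░░
░░░■■■■■░░
░░░░░░░░░░
░░░░░░░░░░

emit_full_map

★□·■■■■■■■■■
···■■■■■■■■■
··········■■
···■■■■■■·■■
··◆■■■■■■·■■
■■■■■░░··□··
■■■■■░░░░░░░

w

░░░░░░░░░░
░░░░★□·■■■
░░░░···■■■
░░░■······
░░░■···■■■
░░░■·◆·■■■
░░░■■■■■■░
░░░■■■■■■░
░░░░░░░░░░
░░░░░░░░░░

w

░░░░░░░░░░
░░░░░★□·■■
░░░░░···■■
░░░■■·····
░░░■■···■■
░░░■■◆··■■
░░░■■■■■■■
░░░■■■■■■■
░░░░░░░░░░
░░░░░░░░░░

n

░░░░░░░░░░
░░░░░░░░░░
░░░░░★□·■■
░░░■■···■■
░░░■■·····
░░░■■◆··■■
░░░■■···■■
░░░■■■■■■■
░░░■■■■■■■
░░░░░░░░░░

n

░░░░░░░░░░
░░░░░░░░░░
░░░░░░░░░░
░░░■■★□·■■
░░░■■···■■
░░░■■◆····
░░░■■···■■
░░░■■···■■
░░░■■■■■■■
░░░■■■■■■■

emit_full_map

■■★□·■■■■■■■■■
■■···■■■■■■■■■
■■◆·········■■
■■···■■■■■■·■■
■■···■■■■■■·■■
■■■■■■■░░··□··
■■■■■■■░░░░░░░

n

░░░░░░░░░░
░░░░░░░░░░
░░░░░░░░░░
░░░■■■·■░░
░░░■■★□·■■
░░░■■◆··■■
░░░■■·····
░░░■■···■■
░░░■■···■■
░░░■■■■■■■

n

░░░░░░░░░░
░░░░░░░░░░
░░░░░░░░░░
░░░■■■·■░░
░░░■■■·■░░
░░░■■◆□·■■
░░░■■···■■
░░░■■·····
░░░■■···■■
░░░■■···■■

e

░░░░░░░░░░
░░░░░░░░░░
░░░░░░░░░░
░░■■■·■■░░
░░■■■·■■░░
░░■■★◆·■■■
░░■■···■■■
░░■■······
░░■■···■■■
░░■■···■■■

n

░░░░░░░░░░
░░░░░░░░░░
░░░░░░░░░░
░░░■■·■■░░
░░■■■·■■░░
░░■■■◆■■░░
░░■■★□·■■■
░░■■···■■■
░░■■······
░░■■···■■■

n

░░░░░░░░░░
░░░░░░░░░░
░░░░░░░░░░
░░░■■·■■░░
░░░■■·■■░░
░░■■■◆■■░░
░░■■■·■■░░
░░■■★□·■■■
░░■■···■■■
░░■■······

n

░░░░░░░░░░
░░░░░░░░░░
░░░░░░░░░░
░░░■■·■■░░
░░░■■·■■░░
░░░■■◆■■░░
░░■■■·■■░░
░░■■■·■■░░
░░■■★□·■■■
░░■■···■■■

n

░░░░░░░░░░
░░░░░░░░░░
░░░░░░░░░░
░░░■■·■■░░
░░░■■·■■░░
░░░■■◆■■░░
░░░■■·■■░░
░░■■■·■■░░
░░■■■·■■░░
░░■■★□·■■■

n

░░░░░░░░░░
░░░░░░░░░░
░░░░░░░░░░
░░░·····░░
░░░■■·■■░░
░░░■■◆■■░░
░░░■■·■■░░
░░░■■·■■░░
░░■■■·■■░░
░░■■■·■■░░

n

░░░░░░░░░░
░░░░░░░░░░
░░░░░░░░░░
░░░■■■■■░░
░░░·····░░
░░░■■◆■■░░
░░░■■·■■░░
░░░■■·■■░░
░░░■■·■■░░
░░■■■·■■░░

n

░░░░░░░░░░
░░░░░░░░░░
░░░░░░░░░░
░░░■····░░
░░░■■■■■░░
░░░··◆··░░
░░░■■·■■░░
░░░■■·■■░░
░░░■■·■■░░
░░░■■·■■░░

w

░░░░░░░░░░
░░░░░░░░░░
░░░░░░░░░░
░░░·■····░
░░░★■■■■■░
░░░··◆···░
░░░·■■·■■░
░░░■■■·■■░
░░░░■■·■■░
░░░░■■·■■░

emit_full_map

·■····░░░░░░░░
★■■■■■░░░░░░░░
··◆···░░░░░░░░
·■■·■■░░░░░░░░
■■■·■■░░░░░░░░
░■■·■■░░░░░░░░
░■■·■■░░░░░░░░
■■■·■■░░░░░░░░
■■■·■■░░░░░░░░
■■★□·■■■■■■■■■
■■···■■■■■■■■■
■■··········■■
■■···■■■■■■·■■
■■···■■■■■■·■■
■■■■■■■░░··□··
■■■■■■■░░░░░░░

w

■░░░░░░░░░
■░░░░░░░░░
■░░░░░░░░░
■░░··■····
■░░·★■■■■■
■░░··◆····
■░░··■■·■■
■░░■■■■·■■
■░░░░■■·■■
■░░░░■■·■■

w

■■░░░░░░░░
■■░░░░░░░░
■■░░░░░░░░
■■░···■···
■■░··★■■■■
■■░··◆····
■■░···■■·■
■■░■■■■■·■
■■░░░░■■·■
■■░░░░■■·■

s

■■░░░░░░░░
■■░░░░░░░░
■■░···■···
■■░··★■■■■
■■░·······
■■░··◆■■·■
■■░■■■■■·■
■■░■■■■■·■
■■░░░░■■·■
■■░░░■■■·■

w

■■■░░░░░░░
■■■░░░░░░░
■■■░···■··
■■■■··★■■■
■■■■······
■■■■·◆·■■·
■■■■■■■■■·
■■■■■■■■■·
■■■░░░░■■·
■■■░░░■■■·

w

■■■■░░░░░░
■■■■░░░░░░
■■■■░···■·
■■■■■··★■■
■■■■■·····
■■■■■◆··■■
■■■■■■■■■■
■■■■■■■■■■
■■■■░░░░■■
■■■■░░░■■■

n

■■■■░░░░░░
■■■■░░░░░░
■■■■░░░░░░
■■■■■···■·
■■■■■··★■■
■■■■■◆····
■■■■■···■■
■■■■■■■■■■
■■■■■■■■■■
■■■■░░░░■■

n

■■■■░░░░░░
■■■■░░░░░░
■■■■░░░░░░
■■■■■■··░░
■■■■■···■·
■■■■■◆·★■■
■■■■■·····
■■■■■···■■
■■■■■■■■■■
■■■■■■■■■■

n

■■■■░░░░░░
■■■■░░░░░░
■■■■░░░░░░
■■■■■■■■░░
■■■■■■··░░
■■■■■◆··■·
■■■■■··★■■
■■■■■·····
■■■■■···■■
■■■■■■■■■■

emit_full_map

■■■■░░░░░░░░░░░░░
■■··░░░░░░░░░░░░░
■◆··■····░░░░░░░░
■··★■■■■■░░░░░░░░
■········░░░░░░░░
■···■■·■■░░░░░░░░
■■■■■■·■■░░░░░░░░
■■■■■■·■■░░░░░░░░
░░░░■■·■■░░░░░░░░
░░░■■■·■■░░░░░░░░
░░░■■■·■■░░░░░░░░
░░░■■★□·■■■■■■■■■
░░░■■···■■■■■■■■■
░░░■■··········■■
░░░■■···■■■■■■·■■
░░░■■···■■■■■■·■■
░░░■■■■■■■░░··□··
░░░■■■■■■■░░░░░░░
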